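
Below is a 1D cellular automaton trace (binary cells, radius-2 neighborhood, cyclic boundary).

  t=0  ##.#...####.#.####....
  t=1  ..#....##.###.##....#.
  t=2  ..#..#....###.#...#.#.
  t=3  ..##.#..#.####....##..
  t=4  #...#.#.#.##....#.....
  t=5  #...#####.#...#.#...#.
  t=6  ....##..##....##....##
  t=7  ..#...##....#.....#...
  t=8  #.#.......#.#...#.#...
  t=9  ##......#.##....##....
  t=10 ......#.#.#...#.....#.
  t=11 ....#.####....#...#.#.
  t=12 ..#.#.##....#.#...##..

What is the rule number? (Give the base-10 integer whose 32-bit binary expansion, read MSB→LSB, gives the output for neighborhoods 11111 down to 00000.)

  [31] ##### => .  t=5,i=6
  [30] ####. => .  t=0,i=9
  [29] ###.# => #  t=0,i=10
  [28] ###.. => .  t=0,i=17
  [27] ##.## => .  t=1,i=9
  [26] ##.#. => #  t=0,i=2
  [25] ##..# => #  t=6,i=6
  [24] ##... => .  t=0,i=18
  [23] #.### => #  t=0,i=14
  [22] #.##. => #  t=1,i=14
  [21] #.#.# => #  t=0,i=12
  [20] #.#.. => .  t=0,i=3
  [19] #..## => #  t=6,i=7
  [18] #..#. => .  t=2,i=4
  [17] #...# => .  t=0,i=5
  [16] #.... => .  t=0,i=19
  [15] .#### => #  t=0,i=8
  [14] .###. => #  t=1,i=11
  [13] .##.# => .  t=0,i=1
  [12] .##.. => .  t=1,i=15
  [11] .#.## => .  t=0,i=13
  [10] .#.#. => #  t=2,i=19
  [9] .#..# => #  t=2,i=3
  [8] .#... => .  t=0,i=4
  [7] ..### => #  t=0,i=7
  [6] ..##. => .  t=0,i=0
  [5] ..#.# => #  t=2,i=18
  [4] ..#.. => #  t=1,i=2
  [3] ...## => .  t=0,i=6
  [2] ...#. => .  t=1,i=1
  [1] ....# => #  t=0,i=20
  [0] ..... => .  t=4,i=19
  bits 00100110111010001100011010110010 = 652789426

652789426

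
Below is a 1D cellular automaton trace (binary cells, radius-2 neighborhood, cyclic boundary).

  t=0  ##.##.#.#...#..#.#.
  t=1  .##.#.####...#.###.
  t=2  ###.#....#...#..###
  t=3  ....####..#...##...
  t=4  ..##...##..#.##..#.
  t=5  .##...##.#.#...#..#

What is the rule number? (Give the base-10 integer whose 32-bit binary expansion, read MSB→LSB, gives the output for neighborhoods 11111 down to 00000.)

439969642

  [31] ##### => .  t=2,i=0
  [30] ####. => .  t=1,i=8
  [29] ###.# => .  t=2,i=2
  [28] ###.. => #  t=1,i=9
  [27] ##.## => #  t=0,i=2
  [26] ##.#. => .  t=0,i=5
  [25] ##..# => #  t=1,i=18
  [24] ##... => .  t=1,i=10
  [23] #.### => .  t=1,i=6
  [22] #.##. => .  t=0,i=0
  [21] #.#.# => #  t=0,i=6
  [20] #.#.. => #  t=0,i=8
  [19] #..## => #  t=1,i=0
  [18] #..#. => .  t=0,i=14
  [17] #...# => .  t=0,i=10
  [16] #.... => #  t=2,i=6
  [15] .#### => .  t=1,i=7
  [14] .###. => #  t=1,i=16
  [13] .##.# => #  t=0,i=1
  [12] .##.. => .  t=3,i=15
  [11] .#.## => .  t=0,i=18
  [10] .#.#. => #  t=0,i=7
  [9] .#..# => #  t=0,i=13
  [8] .#... => #  t=0,i=9
  [7] ..### => .  t=2,i=16
  [6] ..##. => #  t=1,i=1
  [5] ..#.# => #  t=0,i=15
  [4] ..#.. => .  t=0,i=12
  [3] ...## => #  t=3,i=3
  [2] ...#. => .  t=0,i=11
  [1] ....# => #  t=2,i=7
  [0] ..... => .  t=3,i=0
  bits 00011010001110010110011101101010 = 439969642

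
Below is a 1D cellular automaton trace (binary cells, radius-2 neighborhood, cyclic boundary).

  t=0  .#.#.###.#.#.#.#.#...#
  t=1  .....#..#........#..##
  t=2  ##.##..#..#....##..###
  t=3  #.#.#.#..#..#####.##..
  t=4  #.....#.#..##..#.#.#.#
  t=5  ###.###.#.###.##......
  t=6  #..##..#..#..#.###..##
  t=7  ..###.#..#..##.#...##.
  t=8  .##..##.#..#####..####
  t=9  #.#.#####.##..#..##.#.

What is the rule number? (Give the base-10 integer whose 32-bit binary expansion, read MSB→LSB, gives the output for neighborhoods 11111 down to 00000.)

  nb #####: next=.  (t=2,i=21, bit31=0)
  nb ####.: next=#  (t=2,i=0, bit30=1)
  nb ###.#: next=.  (t=0,i=7, bit29=0)
  nb ###..: next=.  (t=6,i=0, bit28=0)
  nb ##.##: next=#  (t=2,i=2, bit27=1)
  nb ##.#.: next=#  (t=0,i=8, bit26=1)
  nb ##..#: next=.  (t=2,i=5, bit25=0)
  nb ##...: next=#  (t=1,i=0, bit24=1)
  nb #.###: next=#  (t=0,i=5, bit23=1)
  nb #.##.: next=.  (t=2,i=3, bit22=0)
  nb #.#.#: next=.  (t=0,i=1, bit21=0)
  nb #.#..: next=#  (t=0,i=17, bit20=1)
  nb #..##: next=#  (t=1,i=19, bit19=1)
  nb #..#.: next=#  (t=1,i=7, bit18=1)
  nb #...#: next=.  (t=0,i=19, bit17=0)
  nb #....: next=#  (t=1,i=1, bit16=1)
  nb .####: next=.  (t=2,i=20, bit15=0)
  nb .###.: next=.  (t=0,i=6, bit14=0)
  nb .##.#: next=#  (t=7,i=13, bit13=1)
  nb .##..: next=#  (t=1,i=21, bit12=1)
  nb .#.##: next=.  (t=0,i=4, bit11=0)
  nb .#.#.: next=.  (t=0,i=0, bit10=0)
  nb .#..#: next=.  (t=1,i=6, bit9=0)
  nb .#...: next=.  (t=0,i=18, bit8=0)
  nb ..###: next=#  (t=2,i=19, bit7=1)
  nb ..##.: next=#  (t=1,i=20, bit6=1)
  nb ..#.#: next=#  (t=0,i=21, bit5=1)
  nb ..#..: next=.  (t=1,i=5, bit4=0)
  nb ...##: next=#  (t=2,i=14, bit3=1)
  nb ...#.: next=#  (t=0,i=20, bit2=1)
  nb ....#: next=#  (t=1,i=3, bit1=1)
  nb .....: next=.  (t=1,i=2, bit0=0)
  bits 01001101100111010011000011101110 = 1302147310

1302147310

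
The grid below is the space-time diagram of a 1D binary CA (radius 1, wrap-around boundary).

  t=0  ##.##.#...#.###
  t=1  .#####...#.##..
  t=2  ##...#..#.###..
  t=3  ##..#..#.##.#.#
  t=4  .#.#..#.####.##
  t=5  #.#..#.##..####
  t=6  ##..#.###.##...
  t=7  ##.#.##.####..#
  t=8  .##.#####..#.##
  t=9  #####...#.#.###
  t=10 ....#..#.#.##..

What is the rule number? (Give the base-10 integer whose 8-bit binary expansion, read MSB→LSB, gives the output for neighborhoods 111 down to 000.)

106

  ###|.  b7=0 t=0,i=0
  ##.|#  b6=1 t=0,i=1
  #.#|#  b5=1 t=0,i=2
  #..|.  b4=0 t=0,i=7
  .##|#  b3=1 t=0,i=3
  .#.|.  b2=0 t=0,i=6
  ..#|#  b1=1 t=0,i=9
  ...|.  b0=0 t=0,i=8
  bits 01101010 = 106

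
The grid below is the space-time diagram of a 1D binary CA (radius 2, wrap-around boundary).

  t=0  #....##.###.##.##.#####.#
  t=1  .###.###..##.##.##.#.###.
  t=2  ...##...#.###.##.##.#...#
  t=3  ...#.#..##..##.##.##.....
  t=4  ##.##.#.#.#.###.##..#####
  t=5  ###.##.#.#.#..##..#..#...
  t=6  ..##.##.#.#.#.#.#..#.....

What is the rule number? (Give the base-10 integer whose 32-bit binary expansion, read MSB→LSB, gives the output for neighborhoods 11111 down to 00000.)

1862381155

  #####|.  b31=0 t=0,i=20
  ####.|#  b30=1 t=0,i=21
  ###.#|#  b29=1 t=0,i=10
  ###..|.  b28=0 t=1,i=7
  ##.##|#  b27=1 t=0,i=7
  ##.#.|#  b26=1 t=1,i=18
  ##..#|#  b25=1 t=1,i=8
  ##...|#  b24=1 t=0,i=1
  #.###|.  b23=0 t=0,i=8
  #.##.|.  b22=0 t=0,i=12
  #.#.#|.  b21=0 t=1,i=19
  #.#..|.  b20=0 t=2,i=20
  #..##|.  b19=0 t=1,i=0
  #..#.|.  b18=0 t=5,i=17
  #...#|.  b17=0 t=2,i=1
  #....|#  b16=1 t=0,i=2
  .####|#  b15=1 t=0,i=19
  .###.|.  b14=0 t=0,i=9
  .##.#|#  b13=1 t=0,i=6
  .##..|.  b12=0 t=0,i=0
  .#.##|#  b11=1 t=1,i=20
  .#.#.|#  b10=1 t=3,i=4
  .#..#|#  b9=1 t=3,i=6
  .#...|.  b8=0 t=2,i=0
  ..###|.  b7=0 t=1,i=1
  ..##.|#  b6=1 t=0,i=5
  ..#.#|#  b5=1 t=2,i=8
  ..#..|.  b4=0 t=2,i=24
  ...##|.  b3=0 t=0,i=4
  ...#.|.  b2=0 t=2,i=7
  ....#|#  b1=1 t=0,i=3
  .....|#  b0=1 t=3,i=0
  bits 01101111000000011010111001100011 = 1862381155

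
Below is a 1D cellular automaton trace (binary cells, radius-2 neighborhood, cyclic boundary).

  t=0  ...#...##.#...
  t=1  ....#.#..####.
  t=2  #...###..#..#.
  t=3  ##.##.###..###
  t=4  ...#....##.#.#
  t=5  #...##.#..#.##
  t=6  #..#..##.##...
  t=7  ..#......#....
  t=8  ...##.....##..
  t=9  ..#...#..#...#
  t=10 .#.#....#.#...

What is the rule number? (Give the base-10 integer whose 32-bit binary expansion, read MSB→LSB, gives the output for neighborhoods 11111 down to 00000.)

  nb #####: next=#  (t=3,i=13, bit31=1)
  nb ####.: next=.  (t=1,i=11, bit30=0)
  nb ###.#: next=.  (t=3,i=1, bit29=0)
  nb ###..: next=#  (t=1,i=12, bit28=1)
  nb ##.##: next=.  (t=3,i=2, bit27=0)
  nb ##.#.: next=#  (t=0,i=9, bit26=1)
  nb ##..#: next=#  (t=2,i=7, bit25=1)
  nb ##...: next=.  (t=1,i=13, bit24=0)
  nb #.###: next=.  (t=3,i=6, bit23=0)
  nb #.##.: next=#  (t=3,i=3, bit22=1)
  nb #.#.#: next=.  (t=4,i=11, bit21=0)
  nb #.#..: next=#  (t=0,i=10, bit20=1)
  nb #..##: next=.  (t=1,i=8, bit19=0)
  nb #..#.: next=#  (t=2,i=8, bit18=1)
  nb #...#: next=.  (t=0,i=5, bit17=0)
  nb #....: next=#  (t=0,i=12, bit16=1)
  nb .####: next=.  (t=1,i=10, bit15=0)
  nb .###.: next=.  (t=2,i=5, bit14=0)
  nb .##.#: next=.  (t=0,i=8, bit13=0)
  nb .##..: next=.  (t=6,i=10, bit12=0)
  nb .#.##: next=.  (t=5,i=11, bit11=0)
  nb .#.#.: next=#  (t=1,i=5, bit10=1)
  nb .#..#: next=.  (t=1,i=7, bit9=0)
  nb .#...: next=#  (t=0,i=4, bit8=1)
  nb ..###: next=#  (t=1,i=9, bit7=1)
  nb ..##.: next=.  (t=0,i=7, bit6=0)
  nb ..#.#: next=#  (t=1,i=4, bit5=1)
  nb ..#..: next=.  (t=0,i=3, bit4=0)
  nb ...##: next=#  (t=0,i=6, bit3=1)
  nb ...#.: next=.  (t=0,i=2, bit2=0)
  nb ....#: next=.  (t=0,i=1, bit1=0)
  nb .....: next=.  (t=0,i=0, bit0=0)
  bits 10010110010101010000010110101000 = 2522154408

2522154408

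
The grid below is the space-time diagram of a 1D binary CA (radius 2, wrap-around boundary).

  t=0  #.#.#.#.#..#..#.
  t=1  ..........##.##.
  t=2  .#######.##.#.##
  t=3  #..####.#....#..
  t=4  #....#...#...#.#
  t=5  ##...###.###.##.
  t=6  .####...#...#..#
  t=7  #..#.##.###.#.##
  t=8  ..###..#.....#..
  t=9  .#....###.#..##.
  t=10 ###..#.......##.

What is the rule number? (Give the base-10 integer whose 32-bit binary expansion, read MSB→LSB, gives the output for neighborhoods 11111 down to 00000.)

  #####|#  b31=1 t=2,i=3
  ####.|#  b30=1 t=2,i=6
  ###.#|.  b29=0 t=2,i=7
  ###..|.  b28=0 t=6,i=4
  ##.##|#  b27=1 t=1,i=12
  ##.#.|.  b26=0 t=2,i=11
  ##..#|.  b25=0 t=7,i=1
  ##...|#  b24=1 t=1,i=15
  #.###|.  b23=0 t=2,i=1
  #.##.|.  b22=0 t=1,i=13
  #.#.#|.  b21=0 t=0,i=0
  #.#..|.  b20=0 t=0,i=8
  #..##|.  b19=0 t=3,i=2
  #..#.|#  b18=1 t=0,i=10
  #...#|#  b17=1 t=4,i=7
  #....|.  b16=0 t=1,i=0
  .####|.  b15=0 t=2,i=2
  .###.|.  b14=0 t=5,i=6
  .##.#|.  b13=0 t=1,i=11
  .##..|#  b12=1 t=1,i=14
  .#.##|#  b11=1 t=2,i=13
  .#.#.|.  b10=0 t=0,i=1
  .#..#|.  b9=0 t=0,i=9
  .#...|#  b8=1 t=3,i=9
  ..###|.  b7=0 t=3,i=3
  ..##.|#  b6=1 t=1,i=10
  ..#.#|#  b5=1 t=0,i=14
  ..#..|#  b4=1 t=0,i=11
  ...##|#  b3=1 t=1,i=9
  ...#.|.  b2=0 t=3,i=12
  ....#|.  b1=0 t=1,i=8
  .....|#  b0=1 t=1,i=1
  bits 11001001000001100001100101111001 = 3372620153

3372620153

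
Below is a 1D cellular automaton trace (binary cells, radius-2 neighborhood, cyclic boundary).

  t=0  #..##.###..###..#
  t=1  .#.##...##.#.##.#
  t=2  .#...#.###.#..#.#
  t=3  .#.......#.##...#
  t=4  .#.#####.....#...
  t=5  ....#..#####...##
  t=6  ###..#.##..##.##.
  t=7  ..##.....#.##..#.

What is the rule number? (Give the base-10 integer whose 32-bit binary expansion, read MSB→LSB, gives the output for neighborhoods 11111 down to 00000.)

  nb #####: next=.  (t=4,i=5, bit31=0)
  nb ####.: next=.  (t=4,i=6, bit30=0)
  nb ###.#: next=#  (t=2,i=9, bit29=1)
  nb ###..: next=#  (t=0,i=8, bit28=1)
  nb ##.##: next=.  (t=0,i=5, bit27=0)
  nb ##.#.: next=.  (t=1,i=10, bit26=0)
  nb ##..#: next=#  (t=0,i=1, bit25=1)
  nb ##...: next=#  (t=1,i=5, bit24=1)
  nb #.###: next=.  (t=0,i=6, bit23=0)
  nb #.##.: next=.  (t=1,i=3, bit22=0)
  nb #.#.#: next=#  (t=1,i=1, bit21=1)
  nb #.#..: next=#  (t=2,i=1, bit20=1)
  nb #..##: next=.  (t=0,i=2, bit19=0)
  nb #..#.: next=.  (t=2,i=13, bit18=0)
  nb #...#: next=.  (t=1,i=6, bit17=0)
  nb #....: next=#  (t=3,i=3, bit16=1)
  nb .####: next=#  (t=4,i=4, bit15=1)
  nb .###.: next=.  (t=0,i=7, bit14=0)
  nb .##.#: next=#  (t=0,i=4, bit13=1)
  nb .##..: next=.  (t=0,i=0, bit12=0)
  nb .#.##: next=.  (t=1,i=2, bit11=0)
  nb .#.#.: next=.  (t=1,i=0, bit10=0)
  nb .#..#: next=#  (t=2,i=12, bit9=1)
  nb .#...: next=.  (t=2,i=2, bit8=0)
  nb ..###: next=#  (t=0,i=11, bit7=1)
  nb ..##.: next=#  (t=0,i=3, bit6=1)
  nb ..#.#: next=.  (t=2,i=5, bit5=0)
  nb ..#..: next=.  (t=4,i=13, bit4=0)
  nb ...##: next=#  (t=1,i=7, bit3=1)
  nb ...#.: next=.  (t=2,i=4, bit2=0)
  nb ....#: next=#  (t=3,i=7, bit1=1)
  nb .....: next=#  (t=3,i=4, bit0=1)
  bits 00110011001100011010001011001011 = 858890955

858890955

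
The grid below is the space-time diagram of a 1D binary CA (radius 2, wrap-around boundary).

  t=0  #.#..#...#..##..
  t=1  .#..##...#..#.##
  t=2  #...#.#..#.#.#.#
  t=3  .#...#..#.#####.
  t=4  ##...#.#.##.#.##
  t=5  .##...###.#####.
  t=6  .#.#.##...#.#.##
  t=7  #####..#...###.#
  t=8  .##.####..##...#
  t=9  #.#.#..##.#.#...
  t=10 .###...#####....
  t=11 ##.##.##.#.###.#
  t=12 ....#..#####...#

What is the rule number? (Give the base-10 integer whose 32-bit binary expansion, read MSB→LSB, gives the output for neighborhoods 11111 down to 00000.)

2544184538

  nb #####: next=#  (t=3,i=12, bit31=1)
  nb ####.: next=.  (t=3,i=13, bit30=0)
  nb ###.#: next=.  (t=5,i=8, bit29=0)
  nb ###..: next=#  (t=3,i=14, bit28=1)
  nb ##.##: next=.  (t=5,i=9, bit27=0)
  nb ##.#.: next=#  (t=1,i=0, bit26=1)
  nb ##..#: next=#  (t=0,i=14, bit25=1)
  nb ##...: next=#  (t=1,i=6, bit24=1)
  nb #.###: next=#  (t=3,i=10, bit23=1)
  nb #.##.: next=.  (t=1,i=14, bit22=0)
  nb #.#.#: next=#  (t=2,i=11, bit21=1)
  nb #.#..: next=.  (t=0,i=2, bit20=0)
  nb #..##: next=.  (t=0,i=11, bit19=0)
  nb #..#.: next=#  (t=0,i=4, bit18=1)
  nb #...#: next=.  (t=0,i=7, bit17=0)
  nb #....: next=#  (t=10,i=13, bit16=1)
  nb .####: next=.  (t=3,i=11, bit15=0)
  nb .###.: next=.  (t=5,i=7, bit14=0)
  nb .##.#: next=#  (t=1,i=15, bit13=1)
  nb .##..: next=.  (t=0,i=13, bit12=0)
  nb .#.##: next=#  (t=1,i=13, bit11=1)
  nb .#.#.: next=#  (t=0,i=1, bit10=1)
  nb .#..#: next=.  (t=0,i=3, bit9=0)
  nb .#...: next=.  (t=0,i=6, bit8=0)
  nb ..###: next=#  (t=5,i=6, bit7=1)
  nb ..##.: next=#  (t=0,i=12, bit6=1)
  nb ..#.#: next=.  (t=0,i=0, bit5=0)
  nb ..#..: next=#  (t=0,i=5, bit4=1)
  nb ...##: next=#  (t=5,i=5, bit3=1)
  nb ...#.: next=.  (t=0,i=8, bit2=0)
  nb ....#: next=#  (t=10,i=15, bit1=1)
  nb .....: next=.  (t=10,i=14, bit0=0)
  bits 10010111101001010010110011011010 = 2544184538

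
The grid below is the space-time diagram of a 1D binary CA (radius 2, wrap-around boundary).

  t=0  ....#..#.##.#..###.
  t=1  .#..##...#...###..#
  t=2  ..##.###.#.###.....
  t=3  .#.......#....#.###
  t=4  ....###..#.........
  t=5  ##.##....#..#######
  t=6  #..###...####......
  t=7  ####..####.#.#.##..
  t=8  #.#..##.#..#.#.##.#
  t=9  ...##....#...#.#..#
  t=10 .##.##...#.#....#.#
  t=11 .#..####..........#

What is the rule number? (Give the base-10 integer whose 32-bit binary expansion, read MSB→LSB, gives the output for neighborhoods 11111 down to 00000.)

  ##### -> .   bit 31 = 0  t=5,i=14
  ####. -> #   bit 30 = 1  t=5,i=0
  ###.# -> .   bit 29 = 0  t=2,i=7
  ###.. -> .   bit 28 = 0  t=0,i=17
  ##.## -> .   bit 27 = 0  t=2,i=4
  ##.#. -> .   bit 26 = 0  t=0,i=11
  ##..# -> .   bit 25 = 0  t=1,i=16
  ##... -> #   bit 24 = 1  t=0,i=18
  #.### -> .   bit 23 = 0  t=2,i=5
  #.##. -> #   bit 22 = 1  t=0,i=9
  #.#.# -> #   bit 21 = 1  t=2,i=9
  #.#.. -> .   bit 20 = 0  t=0,i=12
  #..## -> #   bit 19 = 1  t=0,i=14
  #..#. -> .   bit 18 = 0  t=0,i=6
  #...# -> #   bit 17 = 1  t=1,i=7
  #.... -> .   bit 16 = 0  t=0,i=0
  .#### -> .   bit 15 = 0  t=5,i=13
  .###. -> .   bit 14 = 0  t=0,i=16
  .##.# -> .   bit 13 = 0  t=0,i=10
  .##.. -> #   bit 12 = 1  t=1,i=5
  .#.## -> .   bit 11 = 0  t=0,i=8
  .#.#. -> .   bit 10 = 0  t=1,i=0
  .#..# -> #   bit 9 = 1  t=0,i=5
  .#... -> .   bit 8 = 0  t=1,i=10
  ..### -> #   bit 7 = 1  t=0,i=15
  ..##. -> .   bit 6 = 0  t=1,i=4
  ..#.# -> .   bit 5 = 0  t=0,i=7
  ..#.. -> #   bit 4 = 1  t=0,i=4
  ...## -> #   bit 3 = 1  t=1,i=12
  ...#. -> .   bit 2 = 0  t=0,i=3
  ....# -> .   bit 1 = 0  t=0,i=2
  ..... -> #   bit 0 = 1  t=0,i=1
  bits 01000001011010100001001010011001 = 1097470617

1097470617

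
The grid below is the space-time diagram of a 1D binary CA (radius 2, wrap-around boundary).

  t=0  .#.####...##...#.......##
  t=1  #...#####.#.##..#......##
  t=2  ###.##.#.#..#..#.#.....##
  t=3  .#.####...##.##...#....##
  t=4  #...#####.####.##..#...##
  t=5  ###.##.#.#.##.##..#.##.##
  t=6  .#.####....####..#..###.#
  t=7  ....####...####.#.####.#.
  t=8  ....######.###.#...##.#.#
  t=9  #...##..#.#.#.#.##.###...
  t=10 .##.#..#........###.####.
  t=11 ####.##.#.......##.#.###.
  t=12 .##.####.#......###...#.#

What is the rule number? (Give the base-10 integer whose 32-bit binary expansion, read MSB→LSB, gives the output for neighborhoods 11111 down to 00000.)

1565451200

  [31] ##### => .  t=1,i=6
  [30] ####. => #  t=0,i=5
  [29] ###.# => .  t=1,i=8
  [28] ###.. => #  t=0,i=6
  [27] ##.## => #  t=2,i=3
  [26] ##.#. => #  t=0,i=0
  [25] ##..# => .  t=1,i=14
  [24] ##... => #  t=0,i=7
  [23] #.### => .  t=0,i=3
  [22] #.##. => #  t=1,i=12
  [21] #.#.# => .  t=0,i=1
  [20] #.#.. => .  t=2,i=9
  [19] #..## => #  t=6,i=19
  [18] #..#. => #  t=1,i=15
  [17] #...# => #  t=0,i=8
  [16] #.... => .  t=0,i=17
  [15] .#### => #  t=0,i=4
  [14] .###. => #  t=1,i=24
  [13] .##.# => #  t=0,i=24
  [12] .##.. => .  t=0,i=11
  [11] .#.## => .  t=0,i=2
  [10] .#.#. => .  t=2,i=8
  [9] .#..# => #  t=2,i=10
  [8] .#... => #  t=0,i=16
  [7] ..### => #  t=1,i=4
  [6] ..##. => #  t=0,i=10
  [5] ..#.# => .  t=2,i=15
  [4] ..#.. => .  t=0,i=15
  [3] ...## => .  t=0,i=9
  [2] ...#. => .  t=0,i=14
  [1] ....# => .  t=0,i=21
  [0] ..... => .  t=0,i=18
  bits 01011101010011101110001111000000 = 1565451200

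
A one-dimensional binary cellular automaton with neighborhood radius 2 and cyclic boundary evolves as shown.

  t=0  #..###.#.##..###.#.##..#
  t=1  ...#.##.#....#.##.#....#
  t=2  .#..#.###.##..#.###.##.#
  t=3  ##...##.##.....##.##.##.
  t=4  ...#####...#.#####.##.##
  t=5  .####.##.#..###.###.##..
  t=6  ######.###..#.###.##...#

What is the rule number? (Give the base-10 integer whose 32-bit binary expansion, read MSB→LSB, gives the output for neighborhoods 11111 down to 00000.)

2090052826

  #####|.  b31=0 t=4,i=5
  ####.|#  b30=1 t=4,i=6
  ###.#|#  b29=1 t=0,i=5
  ###..|#  b28=1 t=4,i=7
  ##.##|#  b27=1 t=2,i=9
  ##.#.|#  b26=1 t=0,i=6
  ##..#|.  b25=0 t=0,i=1
  ##...|.  b24=0 t=3,i=2
  #.###|#  b23=1 t=2,i=6
  #.##.|.  b22=0 t=0,i=9
  #.#.#|.  b21=0 t=0,i=7
  #.#..|#  b20=1 t=1,i=8
  #..##|.  b19=0 t=0,i=2
  #..#.|.  b18=0 t=2,i=3
  #...#|#  b17=1 t=1,i=1
  #....|#  b16=1 t=1,i=10
  .####|#  b15=1 t=4,i=4
  .###.|.  b14=0 t=0,i=4
  .##.#|#  b13=1 t=1,i=6
  .##..|.  b12=0 t=0,i=0
  .#.##|#  b11=1 t=0,i=8
  .#.#.|#  b10=1 t=2,i=0
  .#..#|.  b9=0 t=2,i=2
  .#...|.  b8=0 t=1,i=0
  ..###|#  b7=1 t=0,i=3
  ..##.|#  b6=1 t=0,i=23
  ..#.#|.  b5=0 t=1,i=3
  ..#..|#  b4=1 t=1,i=23
  ...##|#  b3=1 t=3,i=4
  ...#.|.  b2=0 t=1,i=2
  ....#|#  b1=1 t=1,i=11
  .....|.  b0=0 t=3,i=12
  bits 01111100100100111010110011011010 = 2090052826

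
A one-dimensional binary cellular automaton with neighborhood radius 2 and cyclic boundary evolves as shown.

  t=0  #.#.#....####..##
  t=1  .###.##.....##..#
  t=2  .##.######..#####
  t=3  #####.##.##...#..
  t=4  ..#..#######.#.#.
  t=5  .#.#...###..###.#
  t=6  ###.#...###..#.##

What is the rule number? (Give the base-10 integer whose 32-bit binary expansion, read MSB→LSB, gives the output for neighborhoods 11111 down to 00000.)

2682615653

  nb #####: next=#  (t=2,i=6, bit31=1)
  nb ####.: next=.  (t=0,i=11, bit30=0)
  nb ###.#: next=.  (t=0,i=0, bit29=0)
  nb ###..: next=#  (t=0,i=12, bit28=1)
  nb ##.##: next=#  (t=1,i=4, bit27=1)
  nb ##.#.: next=#  (t=0,i=1, bit26=1)
  nb ##..#: next=#  (t=0,i=13, bit25=1)
  nb ##...: next=#  (t=1,i=7, bit24=1)
  nb #.###: next=#  (t=1,i=1, bit23=1)
  nb #.##.: next=#  (t=1,i=5, bit22=1)
  nb #.#.#: next=#  (t=0,i=2, bit21=1)
  nb #.#..: next=.  (t=0,i=4, bit20=0)
  nb #..##: next=.  (t=0,i=14, bit19=0)
  nb #..#.: next=#  (t=1,i=15, bit18=1)
  nb #...#: next=.  (t=3,i=12, bit17=0)
  nb #....: next=#  (t=0,i=6, bit16=1)
  nb .####: next=.  (t=0,i=10, bit15=0)
  nb .###.: next=#  (t=0,i=16, bit14=1)
  nb .##.#: next=#  (t=2,i=2, bit13=1)
  nb .##..: next=#  (t=1,i=6, bit12=1)
  nb .#.##: next=.  (t=1,i=0, bit11=0)
  nb .#.#.: next=#  (t=0,i=3, bit10=1)
  nb .#..#: next=#  (t=3,i=15, bit9=1)
  nb .#...: next=#  (t=0,i=5, bit8=1)
  nb ..###: next=.  (t=0,i=9, bit7=0)
  nb ..##.: next=#  (t=1,i=12, bit6=1)
  nb ..#.#: next=#  (t=1,i=16, bit5=1)
  nb ..#..: next=.  (t=3,i=14, bit4=0)
  nb ...##: next=.  (t=0,i=8, bit3=0)
  nb ...#.: next=#  (t=3,i=13, bit2=1)
  nb ....#: next=.  (t=0,i=7, bit1=0)
  nb .....: next=#  (t=1,i=9, bit0=1)
  bits 10011111111001010111011101100101 = 2682615653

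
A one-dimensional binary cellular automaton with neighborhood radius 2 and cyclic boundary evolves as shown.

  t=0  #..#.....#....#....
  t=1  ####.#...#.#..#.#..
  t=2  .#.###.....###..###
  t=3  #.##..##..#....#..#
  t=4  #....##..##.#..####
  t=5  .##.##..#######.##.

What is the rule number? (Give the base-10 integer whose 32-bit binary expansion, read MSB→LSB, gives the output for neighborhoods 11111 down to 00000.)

  ##### -> #   bit 31 = 1  t=4,i=17
  ####. -> .   bit 30 = 0  t=1,i=2
  ###.# -> #   bit 29 = 1  t=1,i=3
  ###.. -> .   bit 28 = 0  t=2,i=5
  ##.## -> .   bit 27 = 0  t=3,i=1
  ##.#. -> #   bit 26 = 1  t=1,i=4
  ##..# -> .   bit 25 = 0  t=2,i=14
  ##... -> #   bit 24 = 1  t=2,i=6
  #.### -> #   bit 23 = 1  t=2,i=3
  #.##. -> .   bit 22 = 0  t=3,i=2
  #.#.# -> .   bit 21 = 0  t=2,i=1
  #.#.. -> #   bit 20 = 1  t=1,i=5
  #..## -> #   bit 19 = 1  t=1,i=18
  #..#. -> #   bit 18 = 1  t=0,i=2
  #...# -> .   bit 17 = 0  t=1,i=7
  #.... -> #   bit 16 = 1  t=0,i=5
  .#### -> #   bit 15 = 1  t=1,i=1
  .###. -> .   bit 14 = 0  t=2,i=4
  .##.# -> #   bit 13 = 1  t=3,i=0
  .##.. -> .   bit 12 = 0  t=3,i=3
  .#.## -> #   bit 11 = 1  t=2,i=2
  .#.#. -> .   bit 10 = 0  t=1,i=10
  .#..# -> #   bit 9 = 1  t=0,i=1
  .#... -> .   bit 8 = 0  t=0,i=4
  ..### -> .   bit 7 = 0  t=1,i=0
  ..##. -> #   bit 6 = 1  t=3,i=6
  ..#.# -> .   bit 5 = 0  t=1,i=9
  ..#.. -> #   bit 4 = 1  t=0,i=0
  ...## -> #   bit 3 = 1  t=2,i=10
  ...#. -> .   bit 2 = 0  t=0,i=8
  ....# -> .   bit 1 = 0  t=0,i=7
  ..... -> .   bit 0 = 0  t=0,i=6
  bits 10100101100111011010101001011000 = 2778573400

2778573400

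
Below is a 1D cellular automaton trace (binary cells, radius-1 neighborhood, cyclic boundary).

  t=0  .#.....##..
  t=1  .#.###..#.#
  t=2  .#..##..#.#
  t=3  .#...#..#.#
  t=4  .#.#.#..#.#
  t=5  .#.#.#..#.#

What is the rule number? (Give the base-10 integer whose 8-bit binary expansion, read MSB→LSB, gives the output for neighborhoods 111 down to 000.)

  [7] ### => #  t=1,i=4
  [6] ##. => #  t=0,i=8
  [5] #.# => .  t=1,i=0
  [4] #.. => .  t=0,i=2
  [3] .## => .  t=0,i=7
  [2] .#. => #  t=0,i=1
  [1] ..# => .  t=0,i=0
  [0] ... => #  t=0,i=3
  bits 11000101 = 197

197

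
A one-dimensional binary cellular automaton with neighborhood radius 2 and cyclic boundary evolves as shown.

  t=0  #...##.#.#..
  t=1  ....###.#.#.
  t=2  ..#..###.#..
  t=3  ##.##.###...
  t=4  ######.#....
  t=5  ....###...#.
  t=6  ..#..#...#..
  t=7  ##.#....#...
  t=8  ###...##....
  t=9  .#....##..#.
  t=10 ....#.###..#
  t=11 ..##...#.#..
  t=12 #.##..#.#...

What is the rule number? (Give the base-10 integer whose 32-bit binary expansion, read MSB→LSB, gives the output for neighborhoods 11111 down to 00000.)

  nb #####: next=.  (t=4,i=2, bit31=0)
  nb ####.: next=#  (t=4,i=4, bit30=1)
  nb ###.#: next=#  (t=1,i=6, bit29=1)
  nb ###..: next=.  (t=3,i=8, bit28=0)
  nb ##.##: next=#  (t=3,i=2, bit27=1)
  nb ##.#.: next=#  (t=0,i=6, bit26=1)
  nb ##..#: next=#  (t=9,i=8, bit25=1)
  nb ##...: next=.  (t=3,i=9, bit24=0)
  nb #.###: next=.  (t=3,i=6, bit23=0)
  nb #.##.: next=#  (t=3,i=3, bit22=1)
  nb #.#.#: next=.  (t=0,i=7, bit21=0)
  nb #.#..: next=.  (t=0,i=9, bit20=0)
  nb #..##: next=#  (t=2,i=4, bit19=1)
  nb #..#.: next=.  (t=0,i=11, bit18=0)
  nb #...#: next=.  (t=0,i=2, bit17=0)
  nb #....: next=.  (t=1,i=0, bit16=0)
  nb .####: next=.  (t=4,i=1, bit15=0)
  nb .###.: next=#  (t=1,i=5, bit14=1)
  nb .##.#: next=#  (t=0,i=5, bit13=1)
  nb .##..: next=#  (t=8,i=7, bit12=1)
  nb .#.##: next=.  (t=10,i=5, bit11=0)
  nb .#.#.: next=#  (t=0,i=8, bit10=1)
  nb .#..#: next=#  (t=0,i=10, bit9=1)
  nb .#...: next=.  (t=0,i=1, bit8=0)
  nb ..###: next=.  (t=1,i=4, bit7=0)
  nb ..##.: next=#  (t=0,i=4, bit6=1)
  nb ..#.#: next=.  (t=10,i=4, bit5=0)
  nb ..#..: next=.  (t=0,i=0, bit4=0)
  nb ...##: next=.  (t=0,i=3, bit3=0)
  nb ...#.: next=#  (t=2,i=1, bit2=1)
  nb ....#: next=#  (t=1,i=2, bit1=1)
  nb .....: next=.  (t=1,i=1, bit0=0)
  bits 01101110010010000111011001000110 = 1850242630

1850242630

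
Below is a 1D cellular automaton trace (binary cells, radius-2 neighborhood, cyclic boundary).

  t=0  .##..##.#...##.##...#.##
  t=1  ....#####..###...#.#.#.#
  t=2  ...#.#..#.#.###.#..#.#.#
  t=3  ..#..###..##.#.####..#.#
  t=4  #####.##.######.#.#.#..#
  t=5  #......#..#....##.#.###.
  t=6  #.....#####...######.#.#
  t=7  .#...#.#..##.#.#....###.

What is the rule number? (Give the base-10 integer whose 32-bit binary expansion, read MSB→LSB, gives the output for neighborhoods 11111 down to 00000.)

356313692

  ##### -> .   bit 31 = 0  t=1,i=6
  ####. -> .   bit 30 = 0  t=1,i=7
  ###.# -> .   bit 29 = 0  t=2,i=14
  ###.. -> #   bit 28 = 1  t=1,i=8
  ##.## -> .   bit 27 = 0  t=0,i=0
  ##.#. -> #   bit 26 = 1  t=0,i=7
  ##..# -> .   bit 25 = 0  t=0,i=3
  ##... -> #   bit 24 = 1  t=0,i=17
  #.### -> .   bit 23 = 0  t=2,i=12
  #.##. -> .   bit 22 = 0  t=0,i=1
  #.#.# -> #   bit 21 = 1  t=1,i=19
  #.#.. -> #   bit 20 = 1  t=0,i=8
  #..## -> #   bit 19 = 1  t=0,i=4
  #..#. -> #   bit 18 = 1  t=2,i=7
  #...# -> .   bit 17 = 0  t=0,i=10
  #.... -> .   bit 16 = 0  t=1,i=1
  .#### -> #   bit 15 = 1  t=1,i=5
  .###. -> #   bit 14 = 1  t=1,i=12
  .##.# -> #   bit 13 = 1  t=0,i=6
  .##.. -> .   bit 12 = 0  t=0,i=2
  .#.## -> #   bit 11 = 1  t=0,i=21
  .#.#. -> .   bit 10 = 0  t=1,i=18
  .#..# -> #   bit 9 = 1  t=2,i=6
  .#... -> .   bit 8 = 0  t=0,i=9
  ..### -> .   bit 7 = 0  t=1,i=4
  ..##. -> #   bit 6 = 1  t=0,i=5
  ..#.# -> .   bit 5 = 0  t=0,i=20
  ..#.. -> #   bit 4 = 1  t=3,i=2
  ...## -> #   bit 3 = 1  t=0,i=11
  ...#. -> #   bit 2 = 1  t=0,i=19
  ....# -> .   bit 1 = 0  t=1,i=2
  ..... -> .   bit 0 = 0  t=5,i=3
  bits 00010101001111001110101001011100 = 356313692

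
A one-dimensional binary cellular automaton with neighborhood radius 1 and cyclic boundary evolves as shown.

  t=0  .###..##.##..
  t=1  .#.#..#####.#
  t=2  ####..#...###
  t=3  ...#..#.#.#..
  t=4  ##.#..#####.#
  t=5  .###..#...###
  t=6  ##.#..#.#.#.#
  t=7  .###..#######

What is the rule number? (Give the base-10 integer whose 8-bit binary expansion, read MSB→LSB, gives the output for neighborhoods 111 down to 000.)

109

  nb ###: next=.  (t=0,i=2, bit7=0)
  nb ##.: next=#  (t=0,i=3, bit6=1)
  nb #.#: next=#  (t=0,i=8, bit5=1)
  nb #..: next=.  (t=0,i=4, bit4=0)
  nb .##: next=#  (t=0,i=1, bit3=1)
  nb .#.: next=#  (t=1,i=1, bit2=1)
  nb ..#: next=.  (t=0,i=0, bit1=0)
  nb ...: next=#  (t=0,i=12, bit0=1)
  bits 01101101 = 109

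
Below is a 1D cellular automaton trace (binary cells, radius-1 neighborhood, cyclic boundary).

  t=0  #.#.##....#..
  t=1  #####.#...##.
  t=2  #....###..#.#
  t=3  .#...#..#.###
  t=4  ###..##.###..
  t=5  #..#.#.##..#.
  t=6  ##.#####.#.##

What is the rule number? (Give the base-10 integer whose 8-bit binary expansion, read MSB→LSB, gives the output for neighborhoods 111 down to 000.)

  nb ###: next=.  (t=1,i=1, bit7=0)
  nb ##.: next=.  (t=0,i=5, bit6=0)
  nb #.#: next=#  (t=0,i=1, bit5=1)
  nb #..: next=#  (t=0,i=6, bit4=1)
  nb .##: next=#  (t=0,i=4, bit3=1)
  nb .#.: next=#  (t=0,i=0, bit2=1)
  nb ..#: next=.  (t=0,i=9, bit1=0)
  nb ...: next=.  (t=0,i=7, bit0=0)
  bits 00111100 = 60

60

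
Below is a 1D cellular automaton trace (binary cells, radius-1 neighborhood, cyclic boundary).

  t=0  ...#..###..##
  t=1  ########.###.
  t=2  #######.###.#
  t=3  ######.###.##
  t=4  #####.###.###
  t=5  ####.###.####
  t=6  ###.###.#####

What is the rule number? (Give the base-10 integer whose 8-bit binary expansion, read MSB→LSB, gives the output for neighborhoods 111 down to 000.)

  ### -> #   bit 7 = 1  t=0,i=7
  ##. -> .   bit 6 = 0  t=0,i=8
  #.# -> #   bit 5 = 1  t=1,i=8
  #.. -> #   bit 4 = 1  t=0,i=0
  .## -> #   bit 3 = 1  t=0,i=6
  .#. -> #   bit 2 = 1  t=0,i=3
  ..# -> #   bit 1 = 1  t=0,i=2
  ... -> #   bit 0 = 1  t=0,i=1
  bits 10111111 = 191

191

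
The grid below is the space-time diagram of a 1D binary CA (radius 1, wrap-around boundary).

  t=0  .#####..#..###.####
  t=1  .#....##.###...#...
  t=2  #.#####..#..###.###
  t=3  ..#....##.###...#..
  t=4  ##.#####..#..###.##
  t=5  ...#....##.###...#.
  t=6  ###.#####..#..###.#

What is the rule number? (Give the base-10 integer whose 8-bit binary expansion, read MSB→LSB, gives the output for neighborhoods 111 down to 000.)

  ### -> .   bit 7 = 0  t=0,i=2
  ##. -> .   bit 6 = 0  t=0,i=5
  #.# -> .   bit 5 = 0  t=0,i=0
  #.. -> #   bit 4 = 1  t=0,i=6
  .## -> #   bit 3 = 1  t=0,i=1
  .#. -> .   bit 2 = 0  t=0,i=8
  ..# -> #   bit 1 = 1  t=0,i=7
  ... -> #   bit 0 = 1  t=1,i=3
  bits 00011011 = 27

27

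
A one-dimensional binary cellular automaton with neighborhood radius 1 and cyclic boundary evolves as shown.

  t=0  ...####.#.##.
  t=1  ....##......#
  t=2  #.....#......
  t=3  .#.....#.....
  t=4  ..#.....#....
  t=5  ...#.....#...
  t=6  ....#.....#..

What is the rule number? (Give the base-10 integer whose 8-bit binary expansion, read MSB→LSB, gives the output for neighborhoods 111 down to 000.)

144

  ### -> #   bit 7 = 1  t=0,i=4
  ##. -> .   bit 6 = 0  t=0,i=6
  #.# -> .   bit 5 = 0  t=0,i=7
  #.. -> #   bit 4 = 1  t=0,i=12
  .## -> .   bit 3 = 0  t=0,i=3
  .#. -> .   bit 2 = 0  t=0,i=8
  ..# -> .   bit 1 = 0  t=0,i=2
  ... -> .   bit 0 = 0  t=0,i=0
  bits 10010000 = 144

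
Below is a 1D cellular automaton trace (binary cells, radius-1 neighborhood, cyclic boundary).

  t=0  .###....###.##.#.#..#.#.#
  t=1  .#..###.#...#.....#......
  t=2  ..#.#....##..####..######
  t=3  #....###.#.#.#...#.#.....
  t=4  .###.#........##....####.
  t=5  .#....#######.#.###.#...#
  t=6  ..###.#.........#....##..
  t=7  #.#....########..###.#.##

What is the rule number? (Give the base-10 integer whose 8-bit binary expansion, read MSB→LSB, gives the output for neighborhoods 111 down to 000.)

25

  [7] ### => .  t=0,i=2
  [6] ##. => .  t=0,i=3
  [5] #.# => .  t=0,i=0
  [4] #.. => #  t=0,i=4
  [3] .## => #  t=0,i=1
  [2] .#. => .  t=0,i=15
  [1] ..# => .  t=0,i=7
  [0] ... => #  t=0,i=5
  bits 00011001 = 25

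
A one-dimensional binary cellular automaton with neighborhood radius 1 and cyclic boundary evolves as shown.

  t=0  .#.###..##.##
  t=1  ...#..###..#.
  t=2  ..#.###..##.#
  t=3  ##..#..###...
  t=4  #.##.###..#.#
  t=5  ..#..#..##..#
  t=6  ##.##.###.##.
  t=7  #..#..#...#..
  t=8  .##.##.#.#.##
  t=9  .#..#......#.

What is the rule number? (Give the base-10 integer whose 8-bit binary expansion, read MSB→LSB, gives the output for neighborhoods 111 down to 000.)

  ### -> .   bit 7 = 0  t=0,i=4
  ##. -> .   bit 6 = 0  t=0,i=5
  #.# -> .   bit 5 = 0  t=0,i=0
  #.. -> #   bit 4 = 1  t=0,i=6
  .## -> #   bit 3 = 1  t=0,i=3
  .#. -> .   bit 2 = 0  t=0,i=1
  ..# -> #   bit 1 = 1  t=0,i=7
  ... -> .   bit 0 = 0  t=1,i=0
  bits 00011010 = 26

26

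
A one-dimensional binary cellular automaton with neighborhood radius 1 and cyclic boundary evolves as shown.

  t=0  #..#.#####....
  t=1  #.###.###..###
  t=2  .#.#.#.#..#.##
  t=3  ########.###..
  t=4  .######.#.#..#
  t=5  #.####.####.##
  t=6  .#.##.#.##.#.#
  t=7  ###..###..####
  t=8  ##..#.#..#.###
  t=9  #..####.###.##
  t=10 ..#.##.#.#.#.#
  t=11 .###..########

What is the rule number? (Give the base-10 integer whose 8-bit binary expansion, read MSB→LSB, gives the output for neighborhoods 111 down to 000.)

167

  ### -> #   bit 7 = 1  t=0,i=6
  ##. -> .   bit 6 = 0  t=0,i=9
  #.# -> #   bit 5 = 1  t=0,i=4
  #.. -> .   bit 4 = 0  t=0,i=1
  .## -> .   bit 3 = 0  t=0,i=5
  .#. -> #   bit 2 = 1  t=0,i=0
  ..# -> #   bit 1 = 1  t=0,i=2
  ... -> #   bit 0 = 1  t=0,i=11
  bits 10100111 = 167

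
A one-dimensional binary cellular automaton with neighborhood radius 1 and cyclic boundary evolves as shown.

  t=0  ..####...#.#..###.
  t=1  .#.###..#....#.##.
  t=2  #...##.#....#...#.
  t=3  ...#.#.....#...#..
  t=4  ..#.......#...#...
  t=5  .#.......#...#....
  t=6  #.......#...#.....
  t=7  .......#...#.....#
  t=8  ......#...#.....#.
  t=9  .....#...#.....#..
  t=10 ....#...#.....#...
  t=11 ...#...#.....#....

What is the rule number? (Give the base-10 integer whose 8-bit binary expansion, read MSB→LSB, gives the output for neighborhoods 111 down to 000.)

194

  nb ###: next=#  (t=0,i=3, bit7=1)
  nb ##.: next=#  (t=0,i=5, bit6=1)
  nb #.#: next=.  (t=0,i=10, bit5=0)
  nb #..: next=.  (t=0,i=6, bit4=0)
  nb .##: next=.  (t=0,i=2, bit3=0)
  nb .#.: next=.  (t=0,i=9, bit2=0)
  nb ..#: next=#  (t=0,i=1, bit1=1)
  nb ...: next=.  (t=0,i=0, bit0=0)
  bits 11000010 = 194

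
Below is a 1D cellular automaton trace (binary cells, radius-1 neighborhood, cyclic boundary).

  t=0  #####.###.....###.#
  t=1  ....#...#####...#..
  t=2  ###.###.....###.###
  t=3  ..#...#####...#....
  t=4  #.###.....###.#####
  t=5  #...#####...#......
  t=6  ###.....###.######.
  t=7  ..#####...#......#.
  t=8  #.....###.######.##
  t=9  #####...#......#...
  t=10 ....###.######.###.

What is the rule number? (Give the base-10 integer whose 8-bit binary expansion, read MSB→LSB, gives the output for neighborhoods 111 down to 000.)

  ### -> .   bit 7 = 0  t=0,i=0
  ##. -> #   bit 6 = 1  t=0,i=4
  #.# -> .   bit 5 = 0  t=0,i=5
  #.. -> #   bit 4 = 1  t=0,i=9
  .## -> .   bit 3 = 0  t=0,i=6
  .#. -> #   bit 2 = 1  t=1,i=4
  ..# -> .   bit 1 = 0  t=0,i=13
  ... -> #   bit 0 = 1  t=0,i=10
  bits 01010101 = 85

85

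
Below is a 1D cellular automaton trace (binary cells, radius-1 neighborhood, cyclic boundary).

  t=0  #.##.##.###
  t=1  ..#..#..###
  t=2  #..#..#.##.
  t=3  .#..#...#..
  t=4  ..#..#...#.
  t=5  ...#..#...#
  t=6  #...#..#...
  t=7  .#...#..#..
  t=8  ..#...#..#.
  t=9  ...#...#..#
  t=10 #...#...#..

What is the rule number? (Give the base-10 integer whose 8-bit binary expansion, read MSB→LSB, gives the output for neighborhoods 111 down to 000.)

  [7] ### => #  t=0,i=9
  [6] ##. => .  t=0,i=0
  [5] #.# => .  t=0,i=1
  [4] #.. => #  t=1,i=0
  [3] .## => #  t=0,i=2
  [2] .#. => .  t=1,i=2
  [1] ..# => .  t=1,i=1
  [0] ... => .  t=3,i=6
  bits 10011000 = 152

152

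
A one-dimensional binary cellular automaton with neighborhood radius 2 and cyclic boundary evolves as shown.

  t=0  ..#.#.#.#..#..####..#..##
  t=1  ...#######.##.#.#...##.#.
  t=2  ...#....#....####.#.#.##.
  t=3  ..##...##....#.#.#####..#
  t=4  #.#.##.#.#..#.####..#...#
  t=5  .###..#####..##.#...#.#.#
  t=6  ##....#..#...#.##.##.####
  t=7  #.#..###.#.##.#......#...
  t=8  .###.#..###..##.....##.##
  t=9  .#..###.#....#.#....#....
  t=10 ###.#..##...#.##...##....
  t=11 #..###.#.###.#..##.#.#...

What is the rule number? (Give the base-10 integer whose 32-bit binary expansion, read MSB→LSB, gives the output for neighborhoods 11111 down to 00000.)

1169297108

  nb #####: next=.  (t=1,i=5, bit31=0)
  nb ####.: next=#  (t=0,i=16, bit30=1)
  nb ###.#: next=.  (t=1,i=9, bit29=0)
  nb ###..: next=.  (t=0,i=17, bit28=0)
  nb ##.##: next=.  (t=1,i=10, bit27=0)
  nb ##.#.: next=#  (t=1,i=13, bit26=1)
  nb ##..#: next=.  (t=0,i=0, bit25=0)
  nb ##...: next=#  (t=2,i=24, bit24=1)
  nb #.###: next=#  (t=3,i=17, bit23=1)
  nb #.##.: next=.  (t=1,i=11, bit22=0)
  nb #.#.#: next=#  (t=0,i=4, bit21=1)
  nb #.#..: next=#  (t=0,i=8, bit20=1)
  nb #..##: next=.  (t=0,i=13, bit19=0)
  nb #..#.: next=.  (t=0,i=1, bit18=0)
  nb #...#: next=#  (t=1,i=18, bit17=1)
  nb #....: next=.  (t=1,i=0, bit16=0)
  nb .####: next=.  (t=0,i=15, bit15=0)
  nb .###.: next=.  (t=5,i=2, bit14=0)
  nb .##.#: next=.  (t=1,i=12, bit13=0)
  nb .##..: next=.  (t=0,i=24, bit12=0)
  nb .#.##: next=#  (t=2,i=21, bit11=1)
  nb .#.#.: next=#  (t=0,i=3, bit10=1)
  nb .#..#: next=#  (t=0,i=9, bit9=1)
  nb .#...: next=.  (t=1,i=17, bit8=0)
  nb ..###: next=#  (t=0,i=14, bit7=1)
  nb ..##.: next=#  (t=0,i=23, bit6=1)
  nb ..#.#: next=.  (t=0,i=2, bit5=0)
  nb ..#..: next=#  (t=0,i=11, bit4=1)
  nb ...##: next=.  (t=1,i=2, bit3=0)
  nb ...#.: next=#  (t=2,i=2, bit2=1)
  nb ....#: next=.  (t=1,i=1, bit1=0)
  nb .....: next=.  (t=7,i=17, bit0=0)
  bits 01000101101100100000111011010100 = 1169297108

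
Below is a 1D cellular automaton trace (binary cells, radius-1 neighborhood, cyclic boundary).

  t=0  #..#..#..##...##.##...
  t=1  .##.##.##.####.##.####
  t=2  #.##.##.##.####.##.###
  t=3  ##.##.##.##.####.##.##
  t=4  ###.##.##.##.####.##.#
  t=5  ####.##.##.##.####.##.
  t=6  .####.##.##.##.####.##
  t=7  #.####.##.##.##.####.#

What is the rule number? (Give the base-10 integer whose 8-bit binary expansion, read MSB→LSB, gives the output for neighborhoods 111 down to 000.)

243

  nb ###: next=#  (t=1,i=11, bit7=1)
  nb ##.: next=#  (t=0,i=10, bit6=1)
  nb #.#: next=#  (t=0,i=16, bit5=1)
  nb #..: next=#  (t=0,i=1, bit4=1)
  nb .##: next=.  (t=0,i=9, bit3=0)
  nb .#.: next=.  (t=0,i=0, bit2=0)
  nb ..#: next=#  (t=0,i=2, bit1=1)
  nb ...: next=#  (t=0,i=12, bit0=1)
  bits 11110011 = 243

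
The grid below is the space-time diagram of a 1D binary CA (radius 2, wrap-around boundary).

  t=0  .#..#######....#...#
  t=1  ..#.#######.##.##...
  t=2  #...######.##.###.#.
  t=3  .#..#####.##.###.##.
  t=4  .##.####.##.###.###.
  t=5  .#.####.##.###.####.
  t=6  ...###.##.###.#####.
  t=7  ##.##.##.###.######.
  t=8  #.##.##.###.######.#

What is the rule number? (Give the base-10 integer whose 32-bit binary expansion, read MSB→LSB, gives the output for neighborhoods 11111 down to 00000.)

  #####|#  b31=1 t=0,i=6
  ####.|#  b30=1 t=0,i=9
  ###.#|.  b29=0 t=1,i=10
  ###..|#  b28=1 t=0,i=10
  ##.##|#  b27=1 t=1,i=11
  ##.#.|#  b26=1 t=2,i=17
  ##..#|.  b25=0 t=3,i=19
  ##...|.  b24=0 t=0,i=11
  #.###|#  b23=1 t=1,i=4
  #.##.|#  b22=1 t=1,i=12
  #.#.#|#  b21=1 t=2,i=18
  #.#..|.  b20=0 t=0,i=1
  #..##|.  b19=0 t=0,i=3
  #..#.|.  b18=0 t=3,i=0
  #...#|.  b17=0 t=0,i=17
  #....|#  b16=1 t=0,i=12
  .####|#  b15=1 t=0,i=5
  .###.|#  b14=1 t=2,i=15
  .##.#|.  b13=0 t=1,i=13
  .##..|#  b12=1 t=1,i=16
  .#.##|.  b11=0 t=1,i=3
  .#.#.|.  b10=0 t=0,i=0
  .#..#|#  b9=1 t=0,i=2
  .#...|#  b8=1 t=0,i=16
  ..###|#  b7=1 t=0,i=4
  ..##.|#  b6=1 t=4,i=1
  ..#.#|.  b5=0 t=0,i=19
  ..#..|#  b4=1 t=0,i=15
  ...##|.  b3=0 t=2,i=3
  ...#.|.  b2=0 t=0,i=14
  ....#|#  b1=1 t=0,i=13
  .....|.  b0=0 t=1,i=19
  bits 11011100111000011101001111010010 = 3705787346

3705787346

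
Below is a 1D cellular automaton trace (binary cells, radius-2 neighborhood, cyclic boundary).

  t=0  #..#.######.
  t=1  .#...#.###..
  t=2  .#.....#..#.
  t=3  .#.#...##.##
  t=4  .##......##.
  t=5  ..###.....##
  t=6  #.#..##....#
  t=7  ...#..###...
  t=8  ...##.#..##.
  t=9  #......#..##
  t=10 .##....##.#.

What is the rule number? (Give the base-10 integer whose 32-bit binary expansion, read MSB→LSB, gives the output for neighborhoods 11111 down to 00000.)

  #####|#  b31=1 t=0,i=7
  ####.|#  b30=1 t=0,i=9
  ###.#|.  b29=0 t=0,i=10
  ###..|.  b28=0 t=1,i=9
  ##.##|#  b27=1 t=3,i=9
  ##.#.|.  b26=0 t=0,i=11
  ##..#|#  b25=1 t=4,i=11
  ##...|#  b24=1 t=1,i=10
  #.###|#  b23=1 t=0,i=5
  #.##.|#  b22=1 t=3,i=10
  #.#.#|#  b21=1 t=3,i=1
  #.#..|.  b20=0 t=0,i=0
  #..##|.  b19=0 t=4,i=0
  #..#.|.  b18=0 t=0,i=2
  #...#|.  b17=0 t=1,i=3
  #....|#  b16=1 t=2,i=3
  .####|.  b15=0 t=0,i=6
  .###.|.  b14=0 t=1,i=8
  .##.#|.  b13=0 t=3,i=8
  .##..|#  b12=1 t=4,i=2
  .#.##|.  b11=0 t=0,i=4
  .#.#.|#  b10=1 t=3,i=2
  .#..#|#  b9=1 t=0,i=1
  .#...|.  b8=0 t=1,i=2
  ..###|#  b7=1 t=5,i=2
  ..##.|.  b6=0 t=3,i=7
  ..#.#|.  b5=0 t=0,i=3
  ..#..|#  b4=1 t=1,i=1
  ...##|.  b3=0 t=3,i=6
  ...#.|.  b2=0 t=1,i=0
  ....#|.  b1=0 t=2,i=5
  .....|.  b0=0 t=2,i=4
  bits 11001011111000010001011010010000 = 3420526224

3420526224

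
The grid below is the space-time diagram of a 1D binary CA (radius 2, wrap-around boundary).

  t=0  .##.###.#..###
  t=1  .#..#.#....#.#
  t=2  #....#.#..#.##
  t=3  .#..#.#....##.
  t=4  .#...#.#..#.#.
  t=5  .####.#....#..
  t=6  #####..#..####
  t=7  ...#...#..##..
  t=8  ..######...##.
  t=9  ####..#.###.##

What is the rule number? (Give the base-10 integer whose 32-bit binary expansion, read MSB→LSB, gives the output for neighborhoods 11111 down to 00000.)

1642241436

  ##### -> .   bit 31 = 0  t=6,i=0
  ####. -> #   bit 30 = 1  t=5,i=3
  ###.# -> #   bit 29 = 1  t=0,i=6
  ###.. -> .   bit 28 = 0  t=2,i=0
  ##.## -> .   bit 27 = 0  t=0,i=0
  ##.#. -> .   bit 26 = 0  t=0,i=7
  ##..# -> .   bit 25 = 0  t=3,i=13
  ##... -> #   bit 24 = 1  t=2,i=1
  #.### -> #   bit 23 = 1  t=0,i=4
  #.##. -> #   bit 22 = 1  t=0,i=1
  #.#.# -> #   bit 21 = 1  t=1,i=13
  #.#.. -> .   bit 20 = 0  t=0,i=8
  #..## -> .   bit 19 = 0  t=0,i=10
  #..#. -> .   bit 18 = 0  t=1,i=3
  #...# -> #   bit 17 = 1  t=4,i=3
  #.... -> .   bit 16 = 0  t=1,i=8
  .#### -> #   bit 15 = 1  t=5,i=2
  .###. -> .   bit 14 = 0  t=0,i=5
  .##.# -> .   bit 13 = 0  t=0,i=2
  .##.. -> #   bit 12 = 1  t=3,i=12
  .#.## -> #   bit 11 = 1  t=2,i=11
  .#.#. -> #   bit 10 = 1  t=1,i=0
  .#..# -> .   bit 9 = 0  t=0,i=9
  .#... -> #   bit 8 = 1  t=1,i=7
  ..### -> #   bit 7 = 1  t=0,i=11
  ..##. -> .   bit 6 = 0  t=3,i=11
  ..#.# -> .   bit 5 = 0  t=1,i=4
  ..#.. -> #   bit 4 = 1  t=3,i=1
  ...## -> #   bit 3 = 1  t=3,i=10
  ...#. -> #   bit 2 = 1  t=1,i=10
  ....# -> .   bit 1 = 0  t=1,i=9
  ..... -> .   bit 0 = 0  t=7,i=0
  bits 01100001111000101001110110011100 = 1642241436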